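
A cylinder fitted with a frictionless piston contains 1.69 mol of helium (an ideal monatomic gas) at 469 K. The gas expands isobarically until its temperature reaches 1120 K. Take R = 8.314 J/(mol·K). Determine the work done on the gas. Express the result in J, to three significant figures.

W ≈ -9150 J

Isobaric: W = P ΔV = nR ΔT.
W = (1.69)(8.314)(1120 − 469) = 9147 J.
Work on gas = −W_by = -9147 J.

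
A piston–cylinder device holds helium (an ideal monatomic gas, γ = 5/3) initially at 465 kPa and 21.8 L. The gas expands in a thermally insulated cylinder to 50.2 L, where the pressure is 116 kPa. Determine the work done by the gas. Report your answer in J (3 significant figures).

Adiabatic: W = (P₁V₁ − P₂V₂)/(γ − 1) with γ = 5/3.
P₁V₁ = 10137 J, P₂V₂ = 5823 J.
W = (10137 − 5823) / 0.6667 = 6471 J.

W ≈ 6470 J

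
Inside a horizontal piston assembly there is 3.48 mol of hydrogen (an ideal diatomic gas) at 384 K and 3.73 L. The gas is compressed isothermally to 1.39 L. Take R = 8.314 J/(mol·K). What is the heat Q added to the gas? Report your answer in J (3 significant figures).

Isothermal ⇒ ΔU = 0, so Q = W = nRT ln(V₂/V₁).
Q = (3.48)(8.314)(384) ln(1.39/3.73) = 11110 × -0.9871 = -10967 J.

Q ≈ -11000 J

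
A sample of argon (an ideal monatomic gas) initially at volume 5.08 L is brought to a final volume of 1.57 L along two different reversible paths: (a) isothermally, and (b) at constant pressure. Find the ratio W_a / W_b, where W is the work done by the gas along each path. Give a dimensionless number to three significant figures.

W_a / W_b ≈ 1.70

Path (a) isothermal: W = P₁V₁ ln(V₂/V₁) → W_a/(P₁V₁) = -1.174.
Path (b) isobaric: W = P₁(V₂ − V₁) → W_b/(P₁V₁) = -0.6909.
W_a / W_b = -1.174 / -0.6909 = 1.699.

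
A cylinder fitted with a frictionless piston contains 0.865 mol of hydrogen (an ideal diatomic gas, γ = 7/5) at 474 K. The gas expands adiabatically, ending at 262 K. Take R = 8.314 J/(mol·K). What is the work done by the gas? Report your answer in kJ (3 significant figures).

Adiabatic ⇒ Q = 0, so W_by = −ΔU = nCᵥ(T₁ − T₂).
Cᵥ = 5R/2 = 20.79 J/(mol·K).
W = (0.865)(20.79)(474 − 262) = 3812 J.

W ≈ 3.81 kJ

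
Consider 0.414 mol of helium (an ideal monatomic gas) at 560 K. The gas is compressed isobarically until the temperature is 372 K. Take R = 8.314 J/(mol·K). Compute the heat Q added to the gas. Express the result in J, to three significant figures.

Q ≈ -1620 J

Isobaric: W = nRΔT = (0.414)(8.314)(-188) = -647.1 J.
ΔU = nCᵥΔT with Cᵥ = 3R/2: ΔU = (0.414)(12.47)(-188) = -970.6 J.
Q = ΔU + W = -970.6 − 647.1 = -1618 J.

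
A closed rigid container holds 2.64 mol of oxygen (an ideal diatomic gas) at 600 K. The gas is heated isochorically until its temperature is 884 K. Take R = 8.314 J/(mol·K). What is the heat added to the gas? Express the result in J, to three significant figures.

Q ≈ 15600 J

Constant volume ⇒ W = 0, so Q = ΔU = nCᵥΔT with Cᵥ = 5R/2 = 20.79 J/(mol·K).
ΔU = (2.64)(20.79)(884 − 600) = 15584 J.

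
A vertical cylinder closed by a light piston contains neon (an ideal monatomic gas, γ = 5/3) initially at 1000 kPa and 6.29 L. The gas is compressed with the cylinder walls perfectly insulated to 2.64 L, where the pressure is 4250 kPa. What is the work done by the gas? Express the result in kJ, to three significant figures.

Adiabatic: W = (P₁V₁ − P₂V₂)/(γ − 1) with γ = 5/3.
P₁V₁ = 6290 J, P₂V₂ = 11220 J.
W = (6290 − 11220) / 0.6667 = -7395 J.

W ≈ -7.39 kJ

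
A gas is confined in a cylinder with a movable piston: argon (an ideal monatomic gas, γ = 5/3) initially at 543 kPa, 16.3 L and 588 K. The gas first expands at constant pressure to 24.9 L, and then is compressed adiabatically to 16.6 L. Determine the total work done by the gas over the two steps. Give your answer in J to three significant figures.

W_total ≈ -1620 J

Step 1 (isobaric): W = PΔV = (543 kPa)(24.9 − 16.3 L) = 4670 J.
After step 1: P = 543 kPa, V = 24.9 L, T = 898.2 K.
Step 2 (adiabatic): W = (P₁V₁ − P₂V₂)/(γ−1) = (13521 − 17717)/0.667 = -6295 J.
W_total = 4670 − 6295 = -1625 J.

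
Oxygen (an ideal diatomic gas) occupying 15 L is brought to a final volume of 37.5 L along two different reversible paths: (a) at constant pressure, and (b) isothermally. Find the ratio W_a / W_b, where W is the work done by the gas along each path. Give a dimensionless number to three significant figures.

Path (a) isobaric: W = P₁(V₂ − V₁) → W_a/(P₁V₁) = 1.5.
Path (b) isothermal: W = P₁V₁ ln(V₂/V₁) → W_b/(P₁V₁) = 0.9163.
W_a / W_b = 1.5 / 0.9163 = 1.637.

W_a / W_b ≈ 1.64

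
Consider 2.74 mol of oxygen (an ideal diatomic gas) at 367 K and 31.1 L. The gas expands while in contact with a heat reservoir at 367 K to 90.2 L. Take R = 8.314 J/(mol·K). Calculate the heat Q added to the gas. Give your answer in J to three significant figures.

Q ≈ 8900 J

Isothermal ⇒ ΔU = 0, so Q = W = nRT ln(V₂/V₁).
Q = (2.74)(8.314)(367) ln(90.2/31.1) = 8360 × 1.065 = 8902 J.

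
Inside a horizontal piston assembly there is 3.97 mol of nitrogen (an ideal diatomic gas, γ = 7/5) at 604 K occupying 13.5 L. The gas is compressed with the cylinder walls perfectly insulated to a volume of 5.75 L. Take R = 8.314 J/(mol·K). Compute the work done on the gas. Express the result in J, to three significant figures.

W ≈ 20300 J

Adiabatic: TV^(γ−1) = const with γ = 7/5.
T₂ = T₁ (V₁/V₂)^(γ−1) = 604 × (13.5/5.75)^0.4 = 604 × 1.407 = 849.8 K.
W_by = nCᵥ(T₁ − T₂) = (3.97)(20.79)(604 − 849.8) = -20280 J.
Work on gas = −W_by = 20280 J.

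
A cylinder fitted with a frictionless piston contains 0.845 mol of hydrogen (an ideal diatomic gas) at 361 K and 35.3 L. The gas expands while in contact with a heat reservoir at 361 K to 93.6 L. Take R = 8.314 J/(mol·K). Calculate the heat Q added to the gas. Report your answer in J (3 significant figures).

Isothermal ⇒ ΔU = 0, so Q = W = nRT ln(V₂/V₁).
Q = (0.845)(8.314)(361) ln(93.6/35.3) = 2536 × 0.9751 = 2473 J.

Q ≈ 2470 J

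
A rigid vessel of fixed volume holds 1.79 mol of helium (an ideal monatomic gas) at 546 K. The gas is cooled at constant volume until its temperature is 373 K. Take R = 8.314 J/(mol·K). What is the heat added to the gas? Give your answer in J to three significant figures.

Constant volume ⇒ W = 0, so Q = ΔU = nCᵥΔT with Cᵥ = 3R/2 = 12.47 J/(mol·K).
ΔU = (1.79)(12.47)(373 − 546) = -3862 J.

Q ≈ -3860 J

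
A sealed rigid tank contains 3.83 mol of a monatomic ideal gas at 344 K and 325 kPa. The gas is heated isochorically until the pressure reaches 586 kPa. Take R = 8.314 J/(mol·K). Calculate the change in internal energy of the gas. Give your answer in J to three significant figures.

ΔU ≈ 13200 J

Constant volume ⇒ W = 0, so Q = ΔU = nCᵥΔT with Cᵥ = 3R/2 = 12.47 J/(mol·K).
At constant V, T₂/T₁ = P₂/P₁ ⇒ ΔT = T₁(P₂/P₁ − 1) = 344·(586/325 − 1) = 276.3 K.
ΔU = (3.83)(12.47)(276.3) = 13195 J.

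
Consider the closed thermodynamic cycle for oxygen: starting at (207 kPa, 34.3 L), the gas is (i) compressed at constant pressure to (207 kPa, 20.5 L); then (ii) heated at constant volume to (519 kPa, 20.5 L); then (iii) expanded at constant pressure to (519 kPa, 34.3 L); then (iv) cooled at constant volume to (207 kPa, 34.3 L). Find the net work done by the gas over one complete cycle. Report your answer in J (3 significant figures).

Constant-volume legs do no work.
W(i) = (207)(20.5 − 34.3) = -2857 J; W(iii) = (519)(34.3 − 20.5) = 7162 J.
W_net = -2857 + 7162 = 4306 J (the clockwise enclosed area).

W_net ≈ 4310 J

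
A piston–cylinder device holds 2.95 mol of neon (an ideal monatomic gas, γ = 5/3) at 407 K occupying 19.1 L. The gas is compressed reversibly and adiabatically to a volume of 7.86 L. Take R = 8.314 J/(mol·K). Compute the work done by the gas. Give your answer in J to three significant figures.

W ≈ -12100 J

Adiabatic: TV^(γ−1) = const with γ = 5/3.
T₂ = T₁ (V₁/V₂)^(γ−1) = 407 × (19.1/7.86)^0.667 = 407 × 1.807 = 735.6 K.
W_by = nCᵥ(T₁ − T₂) = (2.95)(12.47)(407 − 735.6) = -12091 J.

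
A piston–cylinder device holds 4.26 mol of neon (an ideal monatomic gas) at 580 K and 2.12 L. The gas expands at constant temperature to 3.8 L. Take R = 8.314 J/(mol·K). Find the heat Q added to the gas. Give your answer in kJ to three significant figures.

Isothermal ⇒ ΔU = 0, so Q = W = nRT ln(V₂/V₁).
Q = (4.26)(8.314)(580) ln(3.8/2.12) = 20542 × 0.5836 = 11988 J.

Q ≈ 12.0 kJ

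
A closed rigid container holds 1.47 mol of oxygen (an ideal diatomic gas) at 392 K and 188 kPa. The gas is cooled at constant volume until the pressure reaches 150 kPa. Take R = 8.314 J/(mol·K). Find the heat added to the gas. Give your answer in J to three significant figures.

Constant volume ⇒ W = 0, so Q = ΔU = nCᵥΔT with Cᵥ = 5R/2 = 20.79 J/(mol·K).
At constant V, T₂/T₁ = P₂/P₁ ⇒ ΔT = T₁(P₂/P₁ − 1) = 392·(150/188 − 1) = -79.23 K.
ΔU = (1.47)(20.79)(-79.23) = -2421 J.

Q ≈ -2420 J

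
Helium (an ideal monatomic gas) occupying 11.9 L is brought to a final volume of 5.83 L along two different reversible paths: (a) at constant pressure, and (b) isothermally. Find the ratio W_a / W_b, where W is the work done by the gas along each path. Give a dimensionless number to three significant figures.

Path (a) isobaric: W = P₁(V₂ − V₁) → W_a/(P₁V₁) = -0.5101.
Path (b) isothermal: W = P₁V₁ ln(V₂/V₁) → W_b/(P₁V₁) = -0.7135.
W_a / W_b = -0.5101 / -0.7135 = 0.7149.

W_a / W_b ≈ 0.715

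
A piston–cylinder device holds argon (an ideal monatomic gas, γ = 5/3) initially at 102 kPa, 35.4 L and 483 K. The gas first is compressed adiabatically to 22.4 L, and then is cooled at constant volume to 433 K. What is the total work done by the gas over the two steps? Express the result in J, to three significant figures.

Step 1 (adiabatic): W = (P₁V₁ − P₂V₂)/(γ−1) = (3611 − 4899)/0.667 = -1932 J.
Step 2 (isochoric): W = 0 (constant volume).
W_total = -1932 + 0 = -1932 J.

W_total ≈ -1930 J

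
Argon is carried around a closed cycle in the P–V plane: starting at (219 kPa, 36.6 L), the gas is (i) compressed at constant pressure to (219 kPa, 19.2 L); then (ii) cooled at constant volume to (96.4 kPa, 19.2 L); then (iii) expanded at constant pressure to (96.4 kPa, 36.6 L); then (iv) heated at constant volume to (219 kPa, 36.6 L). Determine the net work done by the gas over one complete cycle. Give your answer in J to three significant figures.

W_net ≈ -2130 J

Constant-volume legs do no work.
W(i) = (219)(19.2 − 36.6) = -3811 J; W(iii) = (96.4)(36.6 − 19.2) = 1677 J.
W_net = -3811 + 1677 = -2133 J (the counter-clockwise enclosed area).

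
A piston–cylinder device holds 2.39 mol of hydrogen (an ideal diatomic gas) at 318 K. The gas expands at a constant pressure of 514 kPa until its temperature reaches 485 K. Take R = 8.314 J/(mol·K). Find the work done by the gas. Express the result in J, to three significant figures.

Isobaric: W = P ΔV = nR ΔT.
W = (2.39)(8.314)(485 − 318) = 3318 J.

W ≈ 3320 J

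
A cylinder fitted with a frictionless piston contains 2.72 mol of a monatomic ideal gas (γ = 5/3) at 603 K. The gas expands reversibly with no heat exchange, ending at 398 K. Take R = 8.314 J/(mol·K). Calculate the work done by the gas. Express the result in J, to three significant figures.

Adiabatic ⇒ Q = 0, so W_by = −ΔU = nCᵥ(T₁ − T₂).
Cᵥ = 3R/2 = 12.47 J/(mol·K).
W = (2.72)(12.47)(603 − 398) = 6954 J.

W ≈ 6950 J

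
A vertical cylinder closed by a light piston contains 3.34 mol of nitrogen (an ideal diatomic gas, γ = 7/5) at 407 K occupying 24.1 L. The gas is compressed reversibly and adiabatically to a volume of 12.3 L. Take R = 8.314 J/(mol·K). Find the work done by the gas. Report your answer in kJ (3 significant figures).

Adiabatic: TV^(γ−1) = const with γ = 7/5.
T₂ = T₁ (V₁/V₂)^(γ−1) = 407 × (24.1/12.3)^0.4 = 407 × 1.309 = 532.6 K.
W_by = nCᵥ(T₁ − T₂) = (3.34)(20.79)(407 − 532.6) = -8723 J.

W ≈ -8.72 kJ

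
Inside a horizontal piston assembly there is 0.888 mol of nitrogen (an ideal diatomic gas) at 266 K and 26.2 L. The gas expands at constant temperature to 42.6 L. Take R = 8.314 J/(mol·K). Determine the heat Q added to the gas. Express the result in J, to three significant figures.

Q ≈ 955 J

Isothermal ⇒ ΔU = 0, so Q = W = nRT ln(V₂/V₁).
Q = (0.888)(8.314)(266) ln(42.6/26.2) = 1964 × 0.4861 = 954.6 J.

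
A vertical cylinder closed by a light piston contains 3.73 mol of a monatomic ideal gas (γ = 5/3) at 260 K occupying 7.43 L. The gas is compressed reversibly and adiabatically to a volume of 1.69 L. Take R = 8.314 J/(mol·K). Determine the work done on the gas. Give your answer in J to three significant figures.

W ≈ 20400 J

Adiabatic: TV^(γ−1) = const with γ = 5/3.
T₂ = T₁ (V₁/V₂)^(γ−1) = 260 × (7.43/1.69)^0.667 = 260 × 2.684 = 697.8 K.
W_by = nCᵥ(T₁ − T₂) = (3.73)(12.47)(260 − 697.8) = -20363 J.
Work on gas = −W_by = 20363 J.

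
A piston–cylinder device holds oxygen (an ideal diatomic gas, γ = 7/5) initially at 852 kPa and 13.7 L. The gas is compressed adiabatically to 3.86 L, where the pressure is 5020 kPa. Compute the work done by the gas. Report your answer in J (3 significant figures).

Adiabatic: W = (P₁V₁ − P₂V₂)/(γ − 1) with γ = 7/5.
P₁V₁ = 11672 J, P₂V₂ = 19377 J.
W = (11672 − 19377) / 0.4 = -19262 J.

W ≈ -19300 J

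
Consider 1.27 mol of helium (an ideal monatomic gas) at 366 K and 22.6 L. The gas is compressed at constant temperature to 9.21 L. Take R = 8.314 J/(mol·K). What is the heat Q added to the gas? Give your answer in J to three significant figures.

Q ≈ -3470 J

Isothermal ⇒ ΔU = 0, so Q = W = nRT ln(V₂/V₁).
Q = (1.27)(8.314)(366) ln(9.21/22.6) = 3865 × -0.8977 = -3469 J.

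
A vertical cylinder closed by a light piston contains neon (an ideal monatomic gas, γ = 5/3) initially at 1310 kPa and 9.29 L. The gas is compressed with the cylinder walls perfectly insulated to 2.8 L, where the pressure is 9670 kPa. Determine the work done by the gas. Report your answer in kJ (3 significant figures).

Adiabatic: W = (P₁V₁ − P₂V₂)/(γ − 1) with γ = 5/3.
P₁V₁ = 12170 J, P₂V₂ = 27076 J.
W = (12170 − 27076) / 0.6667 = -22359 J.

W ≈ -22.4 kJ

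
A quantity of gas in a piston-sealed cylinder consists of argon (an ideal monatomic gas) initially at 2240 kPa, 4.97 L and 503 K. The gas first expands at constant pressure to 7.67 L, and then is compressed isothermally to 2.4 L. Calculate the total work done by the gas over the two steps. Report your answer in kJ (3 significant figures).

Step 1 (isobaric): W = PΔV = (2240 kPa)(7.67 − 4.97 L) = 6048 J.
After step 1: P = 2240 kPa, V = 7.67 L, T = 776.3 K.
Step 2 (isothermal): W = P₁V₁ ln(V₂/V₁) = (17181) ln(2.4/7.67) = -19961 J.
W_total = 6048 − 19961 = -13913 J.

W_total ≈ -13.9 kJ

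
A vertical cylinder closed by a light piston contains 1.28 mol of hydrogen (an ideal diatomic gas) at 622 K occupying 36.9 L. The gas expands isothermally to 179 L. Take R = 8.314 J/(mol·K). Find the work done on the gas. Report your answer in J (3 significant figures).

Isothermal: W = nRT ln(V₂/V₁).
W = (1.28)(8.314)(622) × ln(179/36.9)
  = 6619 × 1.579
W_by_gas = 10453 J; work on gas = −W_by = -10453 J.

W ≈ -10500 J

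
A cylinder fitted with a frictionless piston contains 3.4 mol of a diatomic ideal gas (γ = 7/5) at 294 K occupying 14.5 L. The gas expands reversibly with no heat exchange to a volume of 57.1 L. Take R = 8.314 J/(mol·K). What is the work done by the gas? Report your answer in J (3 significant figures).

W ≈ 8770 J

Adiabatic: TV^(γ−1) = const with γ = 7/5.
T₂ = T₁ (V₁/V₂)^(γ−1) = 294 × (14.5/57.1)^0.4 = 294 × 0.578 = 169.9 K.
W_by = nCᵥ(T₁ − T₂) = (3.4)(20.79)(294 − 169.9) = 8769 J.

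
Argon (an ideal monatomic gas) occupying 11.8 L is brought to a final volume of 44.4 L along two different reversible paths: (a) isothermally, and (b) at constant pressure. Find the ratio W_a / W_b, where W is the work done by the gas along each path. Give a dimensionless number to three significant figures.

Path (a) isothermal: W = P₁V₁ ln(V₂/V₁) → W_a/(P₁V₁) = 1.325.
Path (b) isobaric: W = P₁(V₂ − V₁) → W_b/(P₁V₁) = 2.763.
W_a / W_b = 1.325 / 2.763 = 0.4797.

W_a / W_b ≈ 0.480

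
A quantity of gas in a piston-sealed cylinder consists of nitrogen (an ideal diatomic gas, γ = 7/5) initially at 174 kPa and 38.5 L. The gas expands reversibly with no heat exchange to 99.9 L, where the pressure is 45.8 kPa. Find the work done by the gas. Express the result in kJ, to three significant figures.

W ≈ 5.31 kJ

Adiabatic: W = (P₁V₁ − P₂V₂)/(γ − 1) with γ = 7/5.
P₁V₁ = 6699 J, P₂V₂ = 4575 J.
W = (6699 − 4575) / 0.4 = 5309 J.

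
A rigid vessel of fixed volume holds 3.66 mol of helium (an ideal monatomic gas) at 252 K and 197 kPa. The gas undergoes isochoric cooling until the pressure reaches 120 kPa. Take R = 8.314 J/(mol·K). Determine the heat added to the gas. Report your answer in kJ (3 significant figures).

Q ≈ -4.50 kJ

Constant volume ⇒ W = 0, so Q = ΔU = nCᵥΔT with Cᵥ = 3R/2 = 12.47 J/(mol·K).
At constant V, T₂/T₁ = P₂/P₁ ⇒ ΔT = T₁(P₂/P₁ − 1) = 252·(120/197 − 1) = -98.5 K.
ΔU = (3.66)(12.47)(-98.5) = -4496 J.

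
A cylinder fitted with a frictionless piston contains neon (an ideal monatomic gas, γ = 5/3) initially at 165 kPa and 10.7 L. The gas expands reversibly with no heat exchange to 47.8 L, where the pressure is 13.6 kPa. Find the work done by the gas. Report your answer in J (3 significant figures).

W ≈ 1670 J

Adiabatic: W = (P₁V₁ − P₂V₂)/(γ − 1) with γ = 5/3.
P₁V₁ = 1765 J, P₂V₂ = 650.1 J.
W = (1765 − 650.1) / 0.6667 = 1673 J.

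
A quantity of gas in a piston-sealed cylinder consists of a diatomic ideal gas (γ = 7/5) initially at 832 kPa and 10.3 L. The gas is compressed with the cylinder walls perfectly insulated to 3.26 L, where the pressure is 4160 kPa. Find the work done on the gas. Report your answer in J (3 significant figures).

Adiabatic: W = (P₁V₁ − P₂V₂)/(γ − 1) with γ = 7/5.
P₁V₁ = 8570 J, P₂V₂ = 13562 J.
W = (8570 − 13562) / 0.4 = -12480 J.
Work on gas = −W_by = 12480 J.

W ≈ 12500 J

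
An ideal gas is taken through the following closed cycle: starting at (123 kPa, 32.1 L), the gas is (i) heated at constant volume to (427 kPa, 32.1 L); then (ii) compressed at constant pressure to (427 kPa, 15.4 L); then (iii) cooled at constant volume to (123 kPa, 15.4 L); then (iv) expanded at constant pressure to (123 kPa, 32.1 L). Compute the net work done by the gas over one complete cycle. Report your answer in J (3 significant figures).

Constant-volume legs do no work.
W(ii) = (427)(15.4 − 32.1) = -7131 J; W(iv) = (123)(32.1 − 15.4) = 2054 J.
W_net = -7131 + 2054 = -5077 J (the counter-clockwise enclosed area).

W_net ≈ -5080 J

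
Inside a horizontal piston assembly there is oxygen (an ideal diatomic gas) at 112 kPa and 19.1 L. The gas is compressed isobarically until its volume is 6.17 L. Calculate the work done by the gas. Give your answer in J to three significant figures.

Isobaric: W = P ΔV.
W = (112 kPa)(6.17 − 19.1 L) = (112)(-12.93) = -1448 J.

W ≈ -1450 J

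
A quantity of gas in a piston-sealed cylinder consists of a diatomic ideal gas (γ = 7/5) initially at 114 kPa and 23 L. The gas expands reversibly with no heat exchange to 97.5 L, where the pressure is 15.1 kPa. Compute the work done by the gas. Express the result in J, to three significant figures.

W ≈ 2870 J

Adiabatic: W = (P₁V₁ − P₂V₂)/(γ − 1) with γ = 7/5.
P₁V₁ = 2622 J, P₂V₂ = 1472 J.
W = (2622 − 1472) / 0.4 = 2874 J.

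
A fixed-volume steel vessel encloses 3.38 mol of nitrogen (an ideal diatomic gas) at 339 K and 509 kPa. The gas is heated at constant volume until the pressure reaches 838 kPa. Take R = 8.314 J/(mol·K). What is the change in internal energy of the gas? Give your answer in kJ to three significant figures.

ΔU ≈ 15.4 kJ

Constant volume ⇒ W = 0, so Q = ΔU = nCᵥΔT with Cᵥ = 5R/2 = 20.79 J/(mol·K).
At constant V, T₂/T₁ = P₂/P₁ ⇒ ΔT = T₁(P₂/P₁ − 1) = 339·(838/509 − 1) = 219.1 K.
ΔU = (3.38)(20.79)(219.1) = 15394 J.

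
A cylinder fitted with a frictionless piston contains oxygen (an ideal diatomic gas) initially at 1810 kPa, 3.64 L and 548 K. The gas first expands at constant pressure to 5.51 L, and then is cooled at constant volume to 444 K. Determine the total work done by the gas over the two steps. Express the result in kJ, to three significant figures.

Step 1 (isobaric): W = PΔV = (1810 kPa)(5.51 − 3.64 L) = 3385 J.
Step 2 (isochoric): W = 0 (constant volume).
W_total = 3385 + 0 = 3385 J.

W_total ≈ 3.38 kJ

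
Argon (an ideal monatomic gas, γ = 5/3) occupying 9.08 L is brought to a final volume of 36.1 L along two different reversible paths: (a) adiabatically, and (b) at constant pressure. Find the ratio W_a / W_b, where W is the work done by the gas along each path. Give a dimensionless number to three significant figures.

W_a / W_b ≈ 0.303

Path (a) adiabatic: W = P₁V₁(1 − (V₁/V₂)^(γ−1))/(γ−1) → W_a/(P₁V₁) = 0.9023.
Path (b) isobaric: W = P₁(V₂ − V₁) → W_b/(P₁V₁) = 2.976.
W_a / W_b = 0.9023 / 2.976 = 0.3032.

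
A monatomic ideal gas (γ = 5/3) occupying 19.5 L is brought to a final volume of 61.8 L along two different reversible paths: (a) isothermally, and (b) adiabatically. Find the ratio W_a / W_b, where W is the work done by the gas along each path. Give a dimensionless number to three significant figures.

W_a / W_b ≈ 1.43

Path (a) isothermal: W = P₁V₁ ln(V₂/V₁) → W_a/(P₁V₁) = 1.153.
Path (b) adiabatic: W = P₁V₁(1 − (V₁/V₂)^(γ−1))/(γ−1) → W_b/(P₁V₁) = 0.8048.
W_a / W_b = 1.153 / 0.8048 = 1.433.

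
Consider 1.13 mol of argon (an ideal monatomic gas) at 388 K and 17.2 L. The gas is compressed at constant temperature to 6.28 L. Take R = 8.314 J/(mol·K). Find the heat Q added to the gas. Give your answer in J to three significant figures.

Isothermal ⇒ ΔU = 0, so Q = W = nRT ln(V₂/V₁).
Q = (1.13)(8.314)(388) ln(6.28/17.2) = 3645 × -1.008 = -3673 J.

Q ≈ -3670 J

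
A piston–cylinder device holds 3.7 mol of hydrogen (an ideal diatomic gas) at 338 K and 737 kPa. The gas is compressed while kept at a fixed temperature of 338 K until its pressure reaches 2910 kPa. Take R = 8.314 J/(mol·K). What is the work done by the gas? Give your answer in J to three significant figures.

W ≈ -14300 J

Isothermal process: W = nRT ln(V₂/V₁) = nRT ln(P₁/P₂).
W = (3.7)(8.314)(338) × ln(737/2910)
  = 10397 × ln(0.2533) = 10397 × -1.373
W_by_gas = -14279 J.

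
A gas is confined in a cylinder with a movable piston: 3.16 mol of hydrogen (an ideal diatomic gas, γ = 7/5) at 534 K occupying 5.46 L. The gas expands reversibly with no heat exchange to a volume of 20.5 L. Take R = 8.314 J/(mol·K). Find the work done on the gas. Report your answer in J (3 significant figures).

W ≈ -14400 J

Adiabatic: TV^(γ−1) = const with γ = 7/5.
T₂ = T₁ (V₁/V₂)^(γ−1) = 534 × (5.46/20.5)^0.4 = 534 × 0.5891 = 314.6 K.
W_by = nCᵥ(T₁ − T₂) = (3.16)(20.79)(534 − 314.6) = 14412 J.
Work on gas = −W_by = -14412 J.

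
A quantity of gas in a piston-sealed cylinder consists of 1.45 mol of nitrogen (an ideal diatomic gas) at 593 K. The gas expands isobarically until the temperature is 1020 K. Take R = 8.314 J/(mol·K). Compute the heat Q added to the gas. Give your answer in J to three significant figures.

Q ≈ 18000 J

Isobaric: W = nRΔT = (1.45)(8.314)(427) = 5148 J.
ΔU = nCᵥΔT with Cᵥ = 5R/2: ΔU = (1.45)(20.79)(427) = 12869 J.
Q = ΔU + W = 12869 + 5148 = 18017 J.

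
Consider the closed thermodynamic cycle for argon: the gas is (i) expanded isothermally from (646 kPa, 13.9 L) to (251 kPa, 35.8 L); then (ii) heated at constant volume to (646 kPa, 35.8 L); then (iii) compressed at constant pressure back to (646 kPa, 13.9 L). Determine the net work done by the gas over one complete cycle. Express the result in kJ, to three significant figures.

Leg (i): W = PᵢVᵢ ln(V_f/Vᵢ) = (8979) ln(35.8/13.9) = 8495 J.
Leg (ii): W = 0.
Leg (iii): W = PΔV = (646)(13.9 − 35.8) = -14147 J.
W_net = 8495 − 14147 = -5652 J.

W_net ≈ -5.65 kJ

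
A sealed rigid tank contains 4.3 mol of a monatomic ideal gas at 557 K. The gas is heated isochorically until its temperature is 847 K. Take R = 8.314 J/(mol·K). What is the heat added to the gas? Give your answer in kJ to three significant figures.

Q ≈ 15.6 kJ

Constant volume ⇒ W = 0, so Q = ΔU = nCᵥΔT with Cᵥ = 3R/2 = 12.47 J/(mol·K).
ΔU = (4.3)(12.47)(847 − 557) = 15551 J.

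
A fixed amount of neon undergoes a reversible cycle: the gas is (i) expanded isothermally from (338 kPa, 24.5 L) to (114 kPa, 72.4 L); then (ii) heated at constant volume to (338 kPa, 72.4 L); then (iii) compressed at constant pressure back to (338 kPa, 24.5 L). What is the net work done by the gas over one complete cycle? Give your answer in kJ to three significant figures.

W_net ≈ -7.22 kJ

Leg (i): W = PᵢVᵢ ln(V_f/Vᵢ) = (8281) ln(72.4/24.5) = 8973 J.
Leg (ii): W = 0.
Leg (iii): W = PΔV = (338)(24.5 − 72.4) = -16190 J.
W_net = 8973 − 16190 = -7217 J.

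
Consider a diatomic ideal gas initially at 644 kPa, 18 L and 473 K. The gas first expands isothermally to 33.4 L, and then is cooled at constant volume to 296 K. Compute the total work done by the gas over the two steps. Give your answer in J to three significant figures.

W_total ≈ 7170 J

Step 1 (isothermal): W = P₁V₁ ln(V₂/V₁) = (11592) ln(33.4/18) = 7166 J.
Step 2 (isochoric): W = 0 (constant volume).
W_total = 7166 + 0 = 7166 J.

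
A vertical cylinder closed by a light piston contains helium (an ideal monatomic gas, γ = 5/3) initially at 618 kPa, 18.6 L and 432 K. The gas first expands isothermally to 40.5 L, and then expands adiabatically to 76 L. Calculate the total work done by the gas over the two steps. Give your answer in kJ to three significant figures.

Step 1 (isothermal): W = P₁V₁ ln(V₂/V₁) = (11495) ln(40.5/18.6) = 8945 J.
After step 1: P = 283.8 kPa, V = 40.5 L, T = 432 K.
Step 2 (adiabatic): W = (P₁V₁ − P₂V₂)/(γ−1) = (11495 − 7555)/0.667 = 5909 J.
W_total = 8945 + 5909 = 14854 J.

W_total ≈ 14.9 kJ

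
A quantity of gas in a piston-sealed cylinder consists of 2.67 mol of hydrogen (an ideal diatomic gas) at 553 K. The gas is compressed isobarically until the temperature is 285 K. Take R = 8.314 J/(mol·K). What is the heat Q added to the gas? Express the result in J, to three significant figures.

Isobaric: W = nRΔT = (2.67)(8.314)(-268) = -5949 J.
ΔU = nCᵥΔT with Cᵥ = 5R/2: ΔU = (2.67)(20.79)(-268) = -14873 J.
Q = ΔU + W = -14873 − 5949 = -20822 J.

Q ≈ -20800 J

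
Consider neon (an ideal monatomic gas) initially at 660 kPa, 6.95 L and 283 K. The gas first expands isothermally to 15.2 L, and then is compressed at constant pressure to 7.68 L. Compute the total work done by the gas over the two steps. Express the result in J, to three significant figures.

W_total ≈ 1320 J

Step 1 (isothermal): W = P₁V₁ ln(V₂/V₁) = (4587) ln(15.2/6.95) = 3590 J.
After step 1: P = 301.8 kPa, V = 15.2 L, T = 283 K.
Step 2 (isobaric): W = PΔV = (301.8 kPa)(7.68 − 15.2 L) = -2269 J.
W_total = 3590 − 2269 = 1320 J.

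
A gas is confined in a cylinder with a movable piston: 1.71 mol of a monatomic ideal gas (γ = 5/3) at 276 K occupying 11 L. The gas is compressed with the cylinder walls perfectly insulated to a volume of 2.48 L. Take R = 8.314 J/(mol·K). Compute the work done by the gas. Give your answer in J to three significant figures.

W ≈ -10000 J

Adiabatic: TV^(γ−1) = const with γ = 5/3.
T₂ = T₁ (V₁/V₂)^(γ−1) = 276 × (11/2.48)^0.667 = 276 × 2.7 = 745.1 K.
W_by = nCᵥ(T₁ − T₂) = (1.71)(12.47)(276 − 745.1) = -10003 J.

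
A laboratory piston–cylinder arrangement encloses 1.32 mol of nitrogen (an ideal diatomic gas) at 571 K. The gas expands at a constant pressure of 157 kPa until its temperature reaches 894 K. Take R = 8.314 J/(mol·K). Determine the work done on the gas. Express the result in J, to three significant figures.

Isobaric: W = P ΔV = nR ΔT.
W = (1.32)(8.314)(894 − 571) = 3545 J.
Work on gas = −W_by = -3545 J.

W ≈ -3540 J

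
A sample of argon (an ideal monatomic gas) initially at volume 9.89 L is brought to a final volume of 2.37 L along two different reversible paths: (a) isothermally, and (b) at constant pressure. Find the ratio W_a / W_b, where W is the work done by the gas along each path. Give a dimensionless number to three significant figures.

W_a / W_b ≈ 1.88

Path (a) isothermal: W = P₁V₁ ln(V₂/V₁) → W_a/(P₁V₁) = -1.429.
Path (b) isobaric: W = P₁(V₂ − V₁) → W_b/(P₁V₁) = -0.7604.
W_a / W_b = -1.429 / -0.7604 = 1.879.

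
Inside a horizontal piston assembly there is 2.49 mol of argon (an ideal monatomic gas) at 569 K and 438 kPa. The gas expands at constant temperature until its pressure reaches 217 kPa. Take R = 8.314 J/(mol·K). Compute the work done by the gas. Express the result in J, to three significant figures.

W ≈ 8270 J

Isothermal process: W = nRT ln(V₂/V₁) = nRT ln(P₁/P₂).
W = (2.49)(8.314)(569) × ln(438/217)
  = 11779 × ln(2.018) = 11779 × 0.7023
W_by_gas = 8273 J.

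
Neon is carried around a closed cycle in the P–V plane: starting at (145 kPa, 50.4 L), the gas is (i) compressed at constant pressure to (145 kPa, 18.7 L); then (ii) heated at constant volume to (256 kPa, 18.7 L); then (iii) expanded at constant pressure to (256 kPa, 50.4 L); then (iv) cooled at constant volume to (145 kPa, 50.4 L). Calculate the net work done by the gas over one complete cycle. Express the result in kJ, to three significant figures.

W_net ≈ 3.52 kJ

Constant-volume legs do no work.
W(i) = (145)(18.7 − 50.4) = -4596 J; W(iii) = (256)(50.4 − 18.7) = 8115 J.
W_net = -4596 + 8115 = 3519 J (the clockwise enclosed area).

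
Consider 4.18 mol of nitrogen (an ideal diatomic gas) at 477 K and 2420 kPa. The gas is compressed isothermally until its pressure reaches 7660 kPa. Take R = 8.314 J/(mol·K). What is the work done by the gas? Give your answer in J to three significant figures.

Isothermal process: W = nRT ln(V₂/V₁) = nRT ln(P₁/P₂).
W = (4.18)(8.314)(477) × ln(2420/7660)
  = 16577 × ln(0.3159) = 16577 × -1.152
W_by_gas = -19101 J.

W ≈ -19100 J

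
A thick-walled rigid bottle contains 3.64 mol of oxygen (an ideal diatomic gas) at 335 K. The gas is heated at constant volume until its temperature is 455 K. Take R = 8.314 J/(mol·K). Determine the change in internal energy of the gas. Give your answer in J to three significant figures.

ΔU ≈ 9080 J

Constant volume ⇒ W = 0, so Q = ΔU = nCᵥΔT with Cᵥ = 5R/2 = 20.79 J/(mol·K).
ΔU = (3.64)(20.79)(455 − 335) = 9079 J.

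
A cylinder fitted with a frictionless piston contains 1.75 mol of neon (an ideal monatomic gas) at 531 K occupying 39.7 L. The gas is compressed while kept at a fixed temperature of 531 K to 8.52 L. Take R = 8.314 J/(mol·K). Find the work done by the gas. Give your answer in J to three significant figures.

Isothermal: W = nRT ln(V₂/V₁).
W = (1.75)(8.314)(531) × ln(8.52/39.7)
  = 7726 × -1.539
W_by_gas = -11889 J.

W ≈ -11900 J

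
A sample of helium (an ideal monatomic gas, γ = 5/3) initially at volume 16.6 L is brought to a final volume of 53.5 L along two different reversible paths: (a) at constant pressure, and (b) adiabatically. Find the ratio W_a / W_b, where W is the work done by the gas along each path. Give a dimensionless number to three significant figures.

W_a / W_b ≈ 2.74

Path (a) isobaric: W = P₁(V₂ − V₁) → W_a/(P₁V₁) = 2.223.
Path (b) adiabatic: W = P₁V₁(1 − (V₁/V₂)^(γ−1))/(γ−1) → W_b/(P₁V₁) = 0.8125.
W_a / W_b = 2.223 / 0.8125 = 2.736.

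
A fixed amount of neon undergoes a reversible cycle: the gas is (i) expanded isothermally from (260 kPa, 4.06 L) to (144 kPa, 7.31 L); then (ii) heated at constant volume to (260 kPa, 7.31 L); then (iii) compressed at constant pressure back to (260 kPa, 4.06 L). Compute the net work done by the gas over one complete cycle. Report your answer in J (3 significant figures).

W_net ≈ -224 J

Leg (i): W = PᵢVᵢ ln(V_f/Vᵢ) = (1056) ln(7.31/4.06) = 620.8 J.
Leg (ii): W = 0.
Leg (iii): W = PΔV = (260)(4.06 − 7.31) = -845 J.
W_net = 620.8 − 845 = -224.2 J.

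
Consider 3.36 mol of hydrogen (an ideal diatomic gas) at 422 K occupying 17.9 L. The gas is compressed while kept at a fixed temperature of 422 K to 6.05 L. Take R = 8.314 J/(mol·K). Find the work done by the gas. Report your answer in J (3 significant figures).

W ≈ -12800 J

Isothermal: W = nRT ln(V₂/V₁).
W = (3.36)(8.314)(422) × ln(6.05/17.9)
  = 11789 × -1.085
W_by_gas = -12788 J.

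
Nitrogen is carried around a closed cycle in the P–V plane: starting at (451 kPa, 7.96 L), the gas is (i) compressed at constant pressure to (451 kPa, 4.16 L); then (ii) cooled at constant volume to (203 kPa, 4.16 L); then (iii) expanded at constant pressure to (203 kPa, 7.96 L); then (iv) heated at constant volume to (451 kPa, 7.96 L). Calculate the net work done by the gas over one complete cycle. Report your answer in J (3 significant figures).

Constant-volume legs do no work.
W(i) = (451)(4.16 − 7.96) = -1714 J; W(iii) = (203)(7.96 − 4.16) = 771.4 J.
W_net = -1714 + 771.4 = -942.4 J (the counter-clockwise enclosed area).

W_net ≈ -942 J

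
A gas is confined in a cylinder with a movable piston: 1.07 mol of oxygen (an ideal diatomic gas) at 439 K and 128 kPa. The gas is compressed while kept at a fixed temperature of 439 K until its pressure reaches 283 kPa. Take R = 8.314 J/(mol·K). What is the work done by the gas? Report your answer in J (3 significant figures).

W ≈ -3100 J

Isothermal process: W = nRT ln(V₂/V₁) = nRT ln(P₁/P₂).
W = (1.07)(8.314)(439) × ln(128/283)
  = 3905 × ln(0.4523) = 3905 × -0.7934
W_by_gas = -3099 J.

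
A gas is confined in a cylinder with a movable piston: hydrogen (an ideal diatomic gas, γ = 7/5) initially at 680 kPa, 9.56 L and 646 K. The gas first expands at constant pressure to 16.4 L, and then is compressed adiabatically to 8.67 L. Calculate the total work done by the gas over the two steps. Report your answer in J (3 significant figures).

Step 1 (isobaric): W = PΔV = (680 kPa)(16.4 − 9.56 L) = 4651 J.
After step 1: P = 680 kPa, V = 16.4 L, T = 1108 K.
Step 2 (adiabatic): W = (P₁V₁ − P₂V₂)/(γ−1) = (11152 − 14391)/0.4 = -8097 J.
W_total = 4651 − 8097 = -3446 J.

W_total ≈ -3450 J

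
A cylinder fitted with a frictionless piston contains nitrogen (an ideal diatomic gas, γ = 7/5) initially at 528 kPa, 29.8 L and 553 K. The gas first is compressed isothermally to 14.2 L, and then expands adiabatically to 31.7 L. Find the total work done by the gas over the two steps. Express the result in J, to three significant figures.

Step 1 (isothermal): W = P₁V₁ ln(V₂/V₁) = (15734) ln(14.2/29.8) = -11663 J.
After step 1: P = 1108 kPa, V = 14.2 L, T = 553 K.
Step 2 (adiabatic): W = (P₁V₁ − P₂V₂)/(γ−1) = (15734 − 11411)/0.4 = 10807 J.
W_total = -11663 + 10807 = -856.1 J.

W_total ≈ -856 J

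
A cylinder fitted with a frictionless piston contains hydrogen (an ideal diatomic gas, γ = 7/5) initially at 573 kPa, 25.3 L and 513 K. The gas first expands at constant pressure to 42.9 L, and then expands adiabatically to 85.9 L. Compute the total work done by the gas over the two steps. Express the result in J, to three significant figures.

Step 1 (isobaric): W = PΔV = (573 kPa)(42.9 − 25.3 L) = 10085 J.
After step 1: P = 573 kPa, V = 42.9 L, T = 869.9 K.
Step 2 (adiabatic): W = (P₁V₁ − P₂V₂)/(γ−1) = (24582 − 18621)/0.4 = 14902 J.
W_total = 10085 + 14902 = 24987 J.

W_total ≈ 25000 J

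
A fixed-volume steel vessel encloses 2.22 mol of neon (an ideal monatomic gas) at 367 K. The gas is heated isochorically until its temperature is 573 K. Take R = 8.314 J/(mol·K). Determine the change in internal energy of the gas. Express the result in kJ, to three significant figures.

Constant volume ⇒ W = 0, so Q = ΔU = nCᵥΔT with Cᵥ = 3R/2 = 12.47 J/(mol·K).
ΔU = (2.22)(12.47)(573 − 367) = 5703 J.

ΔU ≈ 5.70 kJ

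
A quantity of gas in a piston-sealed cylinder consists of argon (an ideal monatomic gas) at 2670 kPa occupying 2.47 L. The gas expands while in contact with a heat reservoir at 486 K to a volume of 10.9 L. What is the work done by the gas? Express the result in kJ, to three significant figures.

Isothermal: W = nRT ln(V₂/V₁) = P₁V₁ ln(V₂/V₁).
P₁V₁ = (2670 kPa)(2.47 L) = 6595 J.
W = 6595 × ln(10.9/2.47) = 6595 × 1.485
W_by_gas = 9790 J.

W ≈ 9.79 kJ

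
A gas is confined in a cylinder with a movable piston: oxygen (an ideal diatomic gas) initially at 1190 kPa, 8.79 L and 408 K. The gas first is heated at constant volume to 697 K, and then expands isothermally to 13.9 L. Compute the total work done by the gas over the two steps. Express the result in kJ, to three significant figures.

W_total ≈ 8.19 kJ

Step 1 (isochoric): W = 0 (constant volume).
After step 1: P = 2033 kPa (V unchanged).
Step 2 (isothermal): W = P₁V₁ ln(V₂/V₁) = (17869) ln(13.9/8.79) = 8189 J.
W_total = 0 + 8189 = 8189 J.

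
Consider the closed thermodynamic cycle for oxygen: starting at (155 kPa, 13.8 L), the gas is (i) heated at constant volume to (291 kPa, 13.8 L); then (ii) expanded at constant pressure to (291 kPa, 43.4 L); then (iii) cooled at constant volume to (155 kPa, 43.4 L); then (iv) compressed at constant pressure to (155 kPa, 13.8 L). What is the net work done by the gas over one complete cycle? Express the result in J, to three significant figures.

W_net ≈ 4030 J

Constant-volume legs do no work.
W(ii) = (291)(43.4 − 13.8) = 8614 J; W(iv) = (155)(13.8 − 43.4) = -4588 J.
W_net = 8614 − 4588 = 4026 J (the clockwise enclosed area).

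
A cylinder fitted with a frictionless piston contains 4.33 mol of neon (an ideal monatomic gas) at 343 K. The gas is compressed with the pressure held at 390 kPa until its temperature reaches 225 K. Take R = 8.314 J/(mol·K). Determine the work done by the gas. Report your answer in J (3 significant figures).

Isobaric: W = P ΔV = nR ΔT.
W = (4.33)(8.314)(225 − 343) = -4248 J.

W ≈ -4250 J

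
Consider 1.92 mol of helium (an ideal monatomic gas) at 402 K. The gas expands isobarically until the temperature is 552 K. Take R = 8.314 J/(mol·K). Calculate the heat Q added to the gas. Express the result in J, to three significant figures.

Q ≈ 5990 J

Isobaric: W = nRΔT = (1.92)(8.314)(150) = 2394 J.
ΔU = nCᵥΔT with Cᵥ = 3R/2: ΔU = (1.92)(12.47)(150) = 3592 J.
Q = ΔU + W = 3592 + 2394 = 5986 J.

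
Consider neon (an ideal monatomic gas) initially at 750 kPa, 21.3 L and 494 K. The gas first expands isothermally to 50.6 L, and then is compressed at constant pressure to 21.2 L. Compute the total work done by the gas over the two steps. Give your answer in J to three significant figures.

W_total ≈ 4540 J

Step 1 (isothermal): W = P₁V₁ ln(V₂/V₁) = (15975) ln(50.6/21.3) = 13822 J.
After step 1: P = 315.7 kPa, V = 50.6 L, T = 494 K.
Step 2 (isobaric): W = PΔV = (315.7 kPa)(21.2 − 50.6 L) = -9282 J.
W_total = 13822 − 9282 = 4540 J.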